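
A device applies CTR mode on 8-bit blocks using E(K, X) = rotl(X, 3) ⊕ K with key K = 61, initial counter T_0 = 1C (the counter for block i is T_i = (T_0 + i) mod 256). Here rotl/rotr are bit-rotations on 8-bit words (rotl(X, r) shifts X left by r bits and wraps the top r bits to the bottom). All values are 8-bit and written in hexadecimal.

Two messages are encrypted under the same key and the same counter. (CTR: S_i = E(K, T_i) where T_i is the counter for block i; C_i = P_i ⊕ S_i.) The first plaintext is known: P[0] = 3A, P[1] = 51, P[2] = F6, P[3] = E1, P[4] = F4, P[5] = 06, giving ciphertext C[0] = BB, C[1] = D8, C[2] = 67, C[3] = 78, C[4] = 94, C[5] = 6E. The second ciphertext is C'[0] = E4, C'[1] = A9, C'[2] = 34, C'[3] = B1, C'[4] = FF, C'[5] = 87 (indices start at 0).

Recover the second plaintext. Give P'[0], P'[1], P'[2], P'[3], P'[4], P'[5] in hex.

P'[0] = 65, P'[1] = 20, P'[2] = A5, P'[3] = 28, P'[4] = 9F, P'[5] = EF

In CTR with a reused counter, both messages share the same keystream S_i, so C_i ⊕ C'_i = P_i ⊕ P'_i and thus P'_i = P_i ⊕ C_i ⊕ C'_i.
P'[0]: 3A ⊕ BB ⊕ E4 = 65.
P'[1]: 51 ⊕ D8 ⊕ A9 = 20.
P'[2]: F6 ⊕ 67 ⊕ 34 = A5.
P'[3]: E1 ⊕ 78 ⊕ B1 = 28.
P'[4]: F4 ⊕ 94 ⊕ FF = 9F.
P'[5]: 06 ⊕ 6E ⊕ 87 = EF.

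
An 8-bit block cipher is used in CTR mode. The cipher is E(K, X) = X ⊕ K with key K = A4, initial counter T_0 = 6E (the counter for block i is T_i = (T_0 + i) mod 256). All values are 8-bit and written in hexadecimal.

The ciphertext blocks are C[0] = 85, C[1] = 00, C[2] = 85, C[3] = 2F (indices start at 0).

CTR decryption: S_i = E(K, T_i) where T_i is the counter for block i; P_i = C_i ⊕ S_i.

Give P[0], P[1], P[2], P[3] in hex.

P[0]: T = 6E, S = E(K, T) = CA; 85 ⊕ CA = 4F.
P[1]: T = 6F, S = E(K, T) = CB; 00 ⊕ CB = CB.
P[2]: T = 70, S = E(K, T) = D4; 85 ⊕ D4 = 51.
P[3]: T = 71, S = E(K, T) = D5; 2F ⊕ D5 = FA.

P[0] = 4F, P[1] = CB, P[2] = 51, P[3] = FA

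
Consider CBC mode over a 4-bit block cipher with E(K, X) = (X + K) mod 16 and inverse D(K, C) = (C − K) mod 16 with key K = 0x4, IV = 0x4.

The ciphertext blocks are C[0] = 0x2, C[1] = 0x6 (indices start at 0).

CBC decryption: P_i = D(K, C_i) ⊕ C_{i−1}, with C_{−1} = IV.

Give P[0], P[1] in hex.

P[0] = 0xA, P[1] = 0x0

P[0]: D(K, 0x2) = 0xE; 0xE ⊕ 0x4 = 0xA.
P[1]: D(K, 0x6) = 0x2; 0x2 ⊕ 0x2 = 0x0.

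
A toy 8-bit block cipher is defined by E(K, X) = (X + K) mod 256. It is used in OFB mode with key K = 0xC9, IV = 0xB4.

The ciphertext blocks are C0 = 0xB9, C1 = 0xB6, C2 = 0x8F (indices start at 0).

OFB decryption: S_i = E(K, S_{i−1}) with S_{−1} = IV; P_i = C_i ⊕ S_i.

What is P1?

P1 = 0xF0

P0: S = E(K, 0xB4) = 0x7D; 0xB9 ⊕ 0x7D = 0xC4.
P1: S = E(K, 0x7D) = 0x46; 0xB6 ⊕ 0x46 = 0xF0.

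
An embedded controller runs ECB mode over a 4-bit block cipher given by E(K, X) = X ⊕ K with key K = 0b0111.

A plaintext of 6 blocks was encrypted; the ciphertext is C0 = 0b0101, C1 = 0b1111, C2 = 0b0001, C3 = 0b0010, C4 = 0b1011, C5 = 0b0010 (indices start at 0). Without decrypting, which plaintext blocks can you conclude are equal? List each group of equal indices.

ECB encrypts each block independently with the same key, so equal ciphertext blocks imply equal plaintext blocks.
C3 = C5 = 0b0010, so P3 = P5.

P3 = P5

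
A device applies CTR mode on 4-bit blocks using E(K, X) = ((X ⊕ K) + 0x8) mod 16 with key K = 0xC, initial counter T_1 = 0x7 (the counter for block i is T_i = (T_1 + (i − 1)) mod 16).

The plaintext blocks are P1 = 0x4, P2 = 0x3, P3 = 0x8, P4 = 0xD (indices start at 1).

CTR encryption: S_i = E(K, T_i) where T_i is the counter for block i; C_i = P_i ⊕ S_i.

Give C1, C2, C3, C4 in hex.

C1 = 0x7, C2 = 0xF, C3 = 0x5, C4 = 0x3

C1: T = 0x7, S = E(K, T) = 0x3; 0x4 ⊕ 0x3 = 0x7.
C2: T = 0x8, S = E(K, T) = 0xC; 0x3 ⊕ 0xC = 0xF.
C3: T = 0x9, S = E(K, T) = 0xD; 0x8 ⊕ 0xD = 0x5.
C4: T = 0xA, S = E(K, T) = 0xE; 0xD ⊕ 0xE = 0x3.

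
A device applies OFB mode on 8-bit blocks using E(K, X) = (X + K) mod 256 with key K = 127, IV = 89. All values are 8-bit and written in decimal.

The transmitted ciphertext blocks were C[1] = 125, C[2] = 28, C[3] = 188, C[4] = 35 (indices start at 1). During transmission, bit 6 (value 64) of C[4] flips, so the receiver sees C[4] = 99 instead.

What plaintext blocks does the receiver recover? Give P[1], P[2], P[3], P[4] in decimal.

OFB decryption: S_i = E(K, S_{i−1}) with S_{0} = IV; P_i = C_i ⊕ S_i.
Only C[4] changed, to 99. In OFB, a change in C_i flips the same bit in P_i only; the keystream is unaffected. Decrypting the received ciphertext:
P[1]: S = E(K, 89) = 216; 125 ⊕ 216 = 165.
P[2]: S = E(K, 216) = 87; 28 ⊕ 87 = 75.
P[3]: S = E(K, 87) = 214; 188 ⊕ 214 = 106.
P[4]: S = E(K, 214) = 85; 99 ⊕ 85 = 54.
Blocks that differ from the original plaintext: P[4].

P[1] = 165, P[2] = 75, P[3] = 106, P[4] = 54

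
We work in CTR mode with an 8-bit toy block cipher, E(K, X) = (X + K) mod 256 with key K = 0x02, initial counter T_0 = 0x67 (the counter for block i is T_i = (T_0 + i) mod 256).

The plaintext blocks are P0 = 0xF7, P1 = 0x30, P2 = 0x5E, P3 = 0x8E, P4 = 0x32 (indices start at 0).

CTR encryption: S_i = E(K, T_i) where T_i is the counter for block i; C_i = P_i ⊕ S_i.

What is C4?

C0: T = 0x67, S = E(K, T) = 0x69; 0xF7 ⊕ 0x69 = 0x9E.
C1: T = 0x68, S = E(K, T) = 0x6A; 0x30 ⊕ 0x6A = 0x5A.
C2: T = 0x69, S = E(K, T) = 0x6B; 0x5E ⊕ 0x6B = 0x35.
C3: T = 0x6A, S = E(K, T) = 0x6C; 0x8E ⊕ 0x6C = 0xE2.
C4: T = 0x6B, S = E(K, T) = 0x6D; 0x32 ⊕ 0x6D = 0x5F.

C4 = 0x5F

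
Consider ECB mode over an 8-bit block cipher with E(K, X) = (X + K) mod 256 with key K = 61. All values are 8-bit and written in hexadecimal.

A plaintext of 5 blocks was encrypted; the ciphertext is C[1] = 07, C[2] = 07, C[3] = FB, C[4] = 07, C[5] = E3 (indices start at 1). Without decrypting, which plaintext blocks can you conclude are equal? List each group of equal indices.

P[1] = P[2] = P[4]

ECB encrypts each block independently with the same key, so equal ciphertext blocks imply equal plaintext blocks.
C[1] = C[2] = C[4] = 07, so P[1] = P[2] = P[4].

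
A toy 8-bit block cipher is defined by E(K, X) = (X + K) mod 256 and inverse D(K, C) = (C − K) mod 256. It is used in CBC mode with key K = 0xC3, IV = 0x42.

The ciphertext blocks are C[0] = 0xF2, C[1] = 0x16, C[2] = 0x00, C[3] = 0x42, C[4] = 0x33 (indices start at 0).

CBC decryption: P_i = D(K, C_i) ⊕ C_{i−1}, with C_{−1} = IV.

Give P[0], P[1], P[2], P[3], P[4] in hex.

P[0]: D(K, 0xF2) = 0x2F; 0x2F ⊕ 0x42 = 0x6D.
P[1]: D(K, 0x16) = 0x53; 0x53 ⊕ 0xF2 = 0xA1.
P[2]: D(K, 0x00) = 0x3D; 0x3D ⊕ 0x16 = 0x2B.
P[3]: D(K, 0x42) = 0x7F; 0x7F ⊕ 0x00 = 0x7F.
P[4]: D(K, 0x33) = 0x70; 0x70 ⊕ 0x42 = 0x32.

P[0] = 0x6D, P[1] = 0xA1, P[2] = 0x2B, P[3] = 0x7F, P[4] = 0x32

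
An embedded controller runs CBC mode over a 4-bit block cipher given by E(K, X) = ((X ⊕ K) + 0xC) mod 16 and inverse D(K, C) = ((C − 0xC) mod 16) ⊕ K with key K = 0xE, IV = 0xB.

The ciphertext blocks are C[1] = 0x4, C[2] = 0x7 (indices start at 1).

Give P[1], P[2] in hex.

CBC decryption: P_i = D(K, C_i) ⊕ C_{i−1}, with C_{0} = IV.
P[1]: D(K, 0x4) = 0x6; 0x6 ⊕ 0xB = 0xD.
P[2]: D(K, 0x7) = 0x5; 0x5 ⊕ 0x4 = 0x1.

P[1] = 0xD, P[2] = 0x1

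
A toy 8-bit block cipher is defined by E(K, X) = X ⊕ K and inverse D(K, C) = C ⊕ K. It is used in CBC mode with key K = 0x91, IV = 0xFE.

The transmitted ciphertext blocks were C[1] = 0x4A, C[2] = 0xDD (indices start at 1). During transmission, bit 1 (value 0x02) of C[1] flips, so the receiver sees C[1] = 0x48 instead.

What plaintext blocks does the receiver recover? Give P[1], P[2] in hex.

CBC decryption: P_i = D(K, C_i) ⊕ C_{i−1}, with C_{0} = IV.
Only C[1] changed, to 0x48. In CBC, a change in C_i garbles P_i and flips the same bit in P_{i+1}. Decrypting the received ciphertext:
P[1]: D(K, 0x48) = 0xD9; 0xD9 ⊕ 0xFE = 0x27.
P[2]: D(K, 0xDD) = 0x4C; 0x4C ⊕ 0x48 = 0x04.
Blocks that differ from the original plaintext: P[1], P[2].

P[1] = 0x27, P[2] = 0x04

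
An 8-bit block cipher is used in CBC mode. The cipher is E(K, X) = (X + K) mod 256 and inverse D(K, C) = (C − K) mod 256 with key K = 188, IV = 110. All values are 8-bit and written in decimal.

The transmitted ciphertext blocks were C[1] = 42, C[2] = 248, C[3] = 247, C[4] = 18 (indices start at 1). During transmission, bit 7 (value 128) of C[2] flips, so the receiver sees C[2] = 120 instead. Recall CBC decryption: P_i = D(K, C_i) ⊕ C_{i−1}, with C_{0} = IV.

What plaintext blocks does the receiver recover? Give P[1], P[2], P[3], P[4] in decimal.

P[1] = 0, P[2] = 150, P[3] = 67, P[4] = 161

Only C[2] changed, to 120. In CBC, a change in C_i garbles P_i and flips the same bit in P_{i+1}. Decrypting the received ciphertext:
P[1]: D(K, 42) = 110; 110 ⊕ 110 = 0.
P[2]: D(K, 120) = 188; 188 ⊕ 42 = 150.
P[3]: D(K, 247) = 59; 59 ⊕ 120 = 67.
P[4]: D(K, 18) = 86; 86 ⊕ 247 = 161.
Blocks that differ from the original plaintext: P[2], P[3].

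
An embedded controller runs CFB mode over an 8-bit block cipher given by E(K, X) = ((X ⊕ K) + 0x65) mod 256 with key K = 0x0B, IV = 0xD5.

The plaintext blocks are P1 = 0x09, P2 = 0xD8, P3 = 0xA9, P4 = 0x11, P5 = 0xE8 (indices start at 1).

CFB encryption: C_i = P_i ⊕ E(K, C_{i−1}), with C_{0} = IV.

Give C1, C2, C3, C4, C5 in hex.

C1 = 0x4A, C2 = 0x7E, C3 = 0x73, C4 = 0xCC, C5 = 0xC4

C1: E(K, 0xD5) = 0x43; 0x09 ⊕ 0x43 = 0x4A.
C2: E(K, 0x4A) = 0xA6; 0xD8 ⊕ 0xA6 = 0x7E.
C3: E(K, 0x7E) = 0xDA; 0xA9 ⊕ 0xDA = 0x73.
C4: E(K, 0x73) = 0xDD; 0x11 ⊕ 0xDD = 0xCC.
C5: E(K, 0xCC) = 0x2C; 0xE8 ⊕ 0x2C = 0xC4.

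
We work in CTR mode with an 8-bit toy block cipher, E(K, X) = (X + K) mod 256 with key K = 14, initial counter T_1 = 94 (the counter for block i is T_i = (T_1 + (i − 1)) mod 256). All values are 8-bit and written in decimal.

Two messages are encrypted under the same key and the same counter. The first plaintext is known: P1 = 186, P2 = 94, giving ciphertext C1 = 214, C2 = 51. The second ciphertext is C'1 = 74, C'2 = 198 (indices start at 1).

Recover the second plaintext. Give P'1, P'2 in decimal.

In CTR with a reused counter, both messages share the same keystream S_i, so C_i ⊕ C'_i = P_i ⊕ P'_i and thus P'_i = P_i ⊕ C_i ⊕ C'_i.
P'1: 186 ⊕ 214 ⊕ 74 = 38.
P'2: 94 ⊕ 51 ⊕ 198 = 171.

P'1 = 38, P'2 = 171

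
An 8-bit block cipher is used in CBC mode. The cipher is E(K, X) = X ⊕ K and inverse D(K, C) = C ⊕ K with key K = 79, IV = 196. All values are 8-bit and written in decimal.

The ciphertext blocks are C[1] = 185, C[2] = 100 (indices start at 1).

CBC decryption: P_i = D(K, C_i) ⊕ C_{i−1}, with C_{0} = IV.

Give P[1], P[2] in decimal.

P[1] = 50, P[2] = 146

P[1]: D(K, 185) = 246; 246 ⊕ 196 = 50.
P[2]: D(K, 100) = 43; 43 ⊕ 185 = 146.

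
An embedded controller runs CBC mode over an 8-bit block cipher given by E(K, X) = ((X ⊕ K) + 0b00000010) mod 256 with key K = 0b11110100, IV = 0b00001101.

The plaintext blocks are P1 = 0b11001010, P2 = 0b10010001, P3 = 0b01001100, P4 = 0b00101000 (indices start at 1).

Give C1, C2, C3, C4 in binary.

CBC encryption: C_i = E(K, P_i ⊕ C_{i−1}), with C_{0} = IV.
C1: P1 ⊕ 0b00001101 = 0b11000111; E(K, 0b11000111) = 0b00110101.
C2: P2 ⊕ 0b00110101 = 0b10100100; E(K, 0b10100100) = 0b01010010.
C3: P3 ⊕ 0b01010010 = 0b00011110; E(K, 0b00011110) = 0b11101100.
C4: P4 ⊕ 0b11101100 = 0b11000100; E(K, 0b11000100) = 0b00110010.

C1 = 0b00110101, C2 = 0b01010010, C3 = 0b11101100, C4 = 0b00110010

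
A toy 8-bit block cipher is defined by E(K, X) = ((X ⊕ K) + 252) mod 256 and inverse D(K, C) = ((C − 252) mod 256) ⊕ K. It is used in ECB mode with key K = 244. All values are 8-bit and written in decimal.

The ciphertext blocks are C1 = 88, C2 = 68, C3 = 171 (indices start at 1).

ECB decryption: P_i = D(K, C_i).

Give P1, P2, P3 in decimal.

P1 = 168, P2 = 188, P3 = 91

P1: D(K, 88) = 168.
P2: D(K, 68) = 188.
P3: D(K, 171) = 91.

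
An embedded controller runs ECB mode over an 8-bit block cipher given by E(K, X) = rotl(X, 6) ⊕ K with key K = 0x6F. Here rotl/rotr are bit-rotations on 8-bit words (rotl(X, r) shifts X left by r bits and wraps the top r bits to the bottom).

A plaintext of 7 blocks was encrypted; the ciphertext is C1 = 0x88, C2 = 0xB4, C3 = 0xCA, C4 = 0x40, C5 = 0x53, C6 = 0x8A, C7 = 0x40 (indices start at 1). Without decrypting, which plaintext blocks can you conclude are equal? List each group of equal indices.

ECB encrypts each block independently with the same key, so equal ciphertext blocks imply equal plaintext blocks.
C4 = C7 = 0x40, so P4 = P7.

P4 = P7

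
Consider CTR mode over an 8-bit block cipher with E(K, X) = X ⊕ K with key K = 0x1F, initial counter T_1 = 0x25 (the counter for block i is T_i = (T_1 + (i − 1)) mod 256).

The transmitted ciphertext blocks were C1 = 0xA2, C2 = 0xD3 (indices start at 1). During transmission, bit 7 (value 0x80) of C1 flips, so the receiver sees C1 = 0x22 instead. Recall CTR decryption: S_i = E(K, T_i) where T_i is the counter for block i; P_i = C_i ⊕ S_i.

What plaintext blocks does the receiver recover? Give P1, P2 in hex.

P1 = 0x18, P2 = 0xEA

Only C1 changed, to 0x22. In CTR, a change in C_i flips the same bit in P_i only; the keystream is unaffected. Decrypting the received ciphertext:
P1: T = 0x25, S = E(K, T) = 0x3A; 0x22 ⊕ 0x3A = 0x18.
P2: T = 0x26, S = E(K, T) = 0x39; 0xD3 ⊕ 0x39 = 0xEA.
Blocks that differ from the original plaintext: P1.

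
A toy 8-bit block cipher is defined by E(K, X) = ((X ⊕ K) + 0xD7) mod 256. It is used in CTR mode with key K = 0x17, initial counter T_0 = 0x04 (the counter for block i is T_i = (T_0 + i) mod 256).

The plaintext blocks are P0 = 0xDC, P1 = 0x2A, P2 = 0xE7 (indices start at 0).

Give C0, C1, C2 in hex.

C0 = 0x36, C1 = 0xC3, C2 = 0x0F

CTR encryption: S_i = E(K, T_i) where T_i is the counter for block i; C_i = P_i ⊕ S_i.
C0: T = 0x04, S = E(K, T) = 0xEA; 0xDC ⊕ 0xEA = 0x36.
C1: T = 0x05, S = E(K, T) = 0xE9; 0x2A ⊕ 0xE9 = 0xC3.
C2: T = 0x06, S = E(K, T) = 0xE8; 0xE7 ⊕ 0xE8 = 0x0F.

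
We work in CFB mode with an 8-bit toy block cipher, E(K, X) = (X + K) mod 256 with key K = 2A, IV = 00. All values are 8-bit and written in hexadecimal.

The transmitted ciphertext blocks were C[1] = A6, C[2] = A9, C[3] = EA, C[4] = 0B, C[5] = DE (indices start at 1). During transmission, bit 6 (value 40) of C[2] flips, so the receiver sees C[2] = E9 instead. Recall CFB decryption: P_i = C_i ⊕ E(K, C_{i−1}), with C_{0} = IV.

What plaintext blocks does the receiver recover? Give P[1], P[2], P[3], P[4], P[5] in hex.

Only C[2] changed, to E9. In CFB, a change in C_i flips the same bit in P_i and garbles P_{i+1}. Decrypting the received ciphertext:
P[1]: E(K, 00) = 2A; A6 ⊕ 2A = 8C.
P[2]: E(K, A6) = D0; E9 ⊕ D0 = 39.
P[3]: E(K, E9) = 13; EA ⊕ 13 = F9.
P[4]: E(K, EA) = 14; 0B ⊕ 14 = 1F.
P[5]: E(K, 0B) = 35; DE ⊕ 35 = EB.
Blocks that differ from the original plaintext: P[2], P[3].

P[1] = 8C, P[2] = 39, P[3] = F9, P[4] = 1F, P[5] = EB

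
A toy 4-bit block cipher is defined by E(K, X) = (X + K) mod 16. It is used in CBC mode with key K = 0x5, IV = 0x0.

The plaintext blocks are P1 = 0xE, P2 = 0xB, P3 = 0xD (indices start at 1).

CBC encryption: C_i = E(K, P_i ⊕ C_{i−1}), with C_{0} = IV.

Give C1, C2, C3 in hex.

C1: P1 ⊕ 0x0 = 0xE; E(K, 0xE) = 0x3.
C2: P2 ⊕ 0x3 = 0x8; E(K, 0x8) = 0xD.
C3: P3 ⊕ 0xD = 0x0; E(K, 0x0) = 0x5.

C1 = 0x3, C2 = 0xD, C3 = 0x5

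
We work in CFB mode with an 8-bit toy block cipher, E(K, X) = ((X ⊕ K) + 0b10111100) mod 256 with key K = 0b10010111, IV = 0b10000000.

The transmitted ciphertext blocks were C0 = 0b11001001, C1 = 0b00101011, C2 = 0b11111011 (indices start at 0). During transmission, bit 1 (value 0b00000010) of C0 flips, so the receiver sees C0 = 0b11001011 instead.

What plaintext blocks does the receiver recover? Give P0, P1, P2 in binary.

CFB decryption: P_i = C_i ⊕ E(K, C_{i−1}), with C_{−1} = IV.
Only C0 changed, to 0b11001011. In CFB, a change in C_i flips the same bit in P_i and garbles P_{i+1}. Decrypting the received ciphertext:
P0: E(K, 0b10000000) = 0b11010011; 0b11001011 ⊕ 0b11010011 = 0b00011000.
P1: E(K, 0b11001011) = 0b00011000; 0b00101011 ⊕ 0b00011000 = 0b00110011.
P2: E(K, 0b00101011) = 0b01111000; 0b11111011 ⊕ 0b01111000 = 0b10000011.
Blocks that differ from the original plaintext: P0, P1.

P0 = 0b00011000, P1 = 0b00110011, P2 = 0b10000011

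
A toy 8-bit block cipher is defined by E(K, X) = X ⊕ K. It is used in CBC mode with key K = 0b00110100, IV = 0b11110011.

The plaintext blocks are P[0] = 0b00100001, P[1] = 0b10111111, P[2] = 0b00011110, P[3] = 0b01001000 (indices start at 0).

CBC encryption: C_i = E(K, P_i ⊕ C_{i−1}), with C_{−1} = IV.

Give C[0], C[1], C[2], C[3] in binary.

C[0]: P[0] ⊕ 0b11110011 = 0b11010010; E(K, 0b11010010) = 0b11100110.
C[1]: P[1] ⊕ 0b11100110 = 0b01011001; E(K, 0b01011001) = 0b01101101.
C[2]: P[2] ⊕ 0b01101101 = 0b01110011; E(K, 0b01110011) = 0b01000111.
C[3]: P[3] ⊕ 0b01000111 = 0b00001111; E(K, 0b00001111) = 0b00111011.

C[0] = 0b11100110, C[1] = 0b01101101, C[2] = 0b01000111, C[3] = 0b00111011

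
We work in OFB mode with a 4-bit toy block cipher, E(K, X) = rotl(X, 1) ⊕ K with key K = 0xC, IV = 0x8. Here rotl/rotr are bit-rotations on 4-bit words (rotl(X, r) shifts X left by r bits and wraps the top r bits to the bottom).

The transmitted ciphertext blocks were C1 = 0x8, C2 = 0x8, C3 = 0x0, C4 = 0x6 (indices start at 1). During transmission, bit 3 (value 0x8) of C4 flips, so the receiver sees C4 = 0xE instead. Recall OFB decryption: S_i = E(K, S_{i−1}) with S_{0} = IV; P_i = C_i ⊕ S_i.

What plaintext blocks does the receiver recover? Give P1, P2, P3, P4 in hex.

P1 = 0x5, P2 = 0xF, P3 = 0x2, P4 = 0x6

Only C4 changed, to 0xE. In OFB, a change in C_i flips the same bit in P_i only; the keystream is unaffected. Decrypting the received ciphertext:
P1: S = E(K, 0x8) = 0xD; 0x8 ⊕ 0xD = 0x5.
P2: S = E(K, 0xD) = 0x7; 0x8 ⊕ 0x7 = 0xF.
P3: S = E(K, 0x7) = 0x2; 0x0 ⊕ 0x2 = 0x2.
P4: S = E(K, 0x2) = 0x8; 0xE ⊕ 0x8 = 0x6.
Blocks that differ from the original plaintext: P4.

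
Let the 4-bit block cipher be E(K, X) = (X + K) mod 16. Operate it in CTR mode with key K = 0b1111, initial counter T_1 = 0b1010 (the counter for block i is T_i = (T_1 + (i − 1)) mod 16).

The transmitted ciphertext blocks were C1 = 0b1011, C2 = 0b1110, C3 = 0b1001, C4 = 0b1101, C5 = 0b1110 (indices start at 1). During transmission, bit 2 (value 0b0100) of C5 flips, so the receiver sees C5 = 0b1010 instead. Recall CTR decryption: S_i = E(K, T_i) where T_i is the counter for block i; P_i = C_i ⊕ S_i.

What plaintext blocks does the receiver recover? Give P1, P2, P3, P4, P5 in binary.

P1 = 0b0010, P2 = 0b0100, P3 = 0b0010, P4 = 0b0001, P5 = 0b0111

Only C5 changed, to 0b1010. In CTR, a change in C_i flips the same bit in P_i only; the keystream is unaffected. Decrypting the received ciphertext:
P1: T = 0b1010, S = E(K, T) = 0b1001; 0b1011 ⊕ 0b1001 = 0b0010.
P2: T = 0b1011, S = E(K, T) = 0b1010; 0b1110 ⊕ 0b1010 = 0b0100.
P3: T = 0b1100, S = E(K, T) = 0b1011; 0b1001 ⊕ 0b1011 = 0b0010.
P4: T = 0b1101, S = E(K, T) = 0b1100; 0b1101 ⊕ 0b1100 = 0b0001.
P5: T = 0b1110, S = E(K, T) = 0b1101; 0b1010 ⊕ 0b1101 = 0b0111.
Blocks that differ from the original plaintext: P5.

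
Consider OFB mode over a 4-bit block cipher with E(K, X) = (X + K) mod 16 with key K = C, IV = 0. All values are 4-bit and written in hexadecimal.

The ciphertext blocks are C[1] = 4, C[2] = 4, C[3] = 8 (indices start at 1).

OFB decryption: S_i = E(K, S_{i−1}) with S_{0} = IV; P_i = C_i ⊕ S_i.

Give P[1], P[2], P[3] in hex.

P[1] = 8, P[2] = C, P[3] = C

P[1]: S = E(K, 0) = C; 4 ⊕ C = 8.
P[2]: S = E(K, C) = 8; 4 ⊕ 8 = C.
P[3]: S = E(K, 8) = 4; 8 ⊕ 4 = C.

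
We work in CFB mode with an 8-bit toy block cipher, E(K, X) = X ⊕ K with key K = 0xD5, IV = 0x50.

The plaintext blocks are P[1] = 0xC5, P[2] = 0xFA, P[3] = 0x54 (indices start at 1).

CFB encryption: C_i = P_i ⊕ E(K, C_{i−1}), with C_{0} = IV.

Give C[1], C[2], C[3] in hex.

C[1] = 0x40, C[2] = 0x6F, C[3] = 0xEE

C[1]: E(K, 0x50) = 0x85; 0xC5 ⊕ 0x85 = 0x40.
C[2]: E(K, 0x40) = 0x95; 0xFA ⊕ 0x95 = 0x6F.
C[3]: E(K, 0x6F) = 0xBA; 0x54 ⊕ 0xBA = 0xEE.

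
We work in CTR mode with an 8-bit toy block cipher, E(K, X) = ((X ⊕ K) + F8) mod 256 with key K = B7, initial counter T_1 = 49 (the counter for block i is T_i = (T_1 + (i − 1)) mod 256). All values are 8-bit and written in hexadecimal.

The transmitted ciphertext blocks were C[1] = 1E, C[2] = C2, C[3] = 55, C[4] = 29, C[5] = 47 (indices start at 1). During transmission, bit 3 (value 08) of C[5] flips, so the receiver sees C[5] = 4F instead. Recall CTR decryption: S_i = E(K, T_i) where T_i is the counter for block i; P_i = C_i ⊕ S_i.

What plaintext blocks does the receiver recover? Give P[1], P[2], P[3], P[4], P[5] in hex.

P[1] = E8, P[2] = 37, P[3] = A1, P[4] = DA, P[5] = BD

Only C[5] changed, to 4F. In CTR, a change in C_i flips the same bit in P_i only; the keystream is unaffected. Decrypting the received ciphertext:
P[1]: T = 49, S = E(K, T) = F6; 1E ⊕ F6 = E8.
P[2]: T = 4A, S = E(K, T) = F5; C2 ⊕ F5 = 37.
P[3]: T = 4B, S = E(K, T) = F4; 55 ⊕ F4 = A1.
P[4]: T = 4C, S = E(K, T) = F3; 29 ⊕ F3 = DA.
P[5]: T = 4D, S = E(K, T) = F2; 4F ⊕ F2 = BD.
Blocks that differ from the original plaintext: P[5].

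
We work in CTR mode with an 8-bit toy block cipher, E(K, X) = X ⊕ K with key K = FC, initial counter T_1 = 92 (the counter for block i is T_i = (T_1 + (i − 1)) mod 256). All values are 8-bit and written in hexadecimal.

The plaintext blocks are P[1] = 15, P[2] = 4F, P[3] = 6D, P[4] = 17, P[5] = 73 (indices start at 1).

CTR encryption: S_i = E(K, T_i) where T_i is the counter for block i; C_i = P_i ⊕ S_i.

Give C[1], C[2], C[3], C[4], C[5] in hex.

C[1] = 7B, C[2] = 20, C[3] = 05, C[4] = 7E, C[5] = 19

C[1]: T = 92, S = E(K, T) = 6E; 15 ⊕ 6E = 7B.
C[2]: T = 93, S = E(K, T) = 6F; 4F ⊕ 6F = 20.
C[3]: T = 94, S = E(K, T) = 68; 6D ⊕ 68 = 05.
C[4]: T = 95, S = E(K, T) = 69; 17 ⊕ 69 = 7E.
C[5]: T = 96, S = E(K, T) = 6A; 73 ⊕ 6A = 19.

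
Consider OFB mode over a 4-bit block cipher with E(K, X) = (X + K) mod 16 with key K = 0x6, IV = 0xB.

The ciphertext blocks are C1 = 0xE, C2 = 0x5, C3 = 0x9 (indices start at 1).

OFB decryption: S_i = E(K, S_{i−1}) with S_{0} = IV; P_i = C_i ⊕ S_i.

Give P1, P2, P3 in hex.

P1 = 0xF, P2 = 0x2, P3 = 0x4

P1: S = E(K, 0xB) = 0x1; 0xE ⊕ 0x1 = 0xF.
P2: S = E(K, 0x1) = 0x7; 0x5 ⊕ 0x7 = 0x2.
P3: S = E(K, 0x7) = 0xD; 0x9 ⊕ 0xD = 0x4.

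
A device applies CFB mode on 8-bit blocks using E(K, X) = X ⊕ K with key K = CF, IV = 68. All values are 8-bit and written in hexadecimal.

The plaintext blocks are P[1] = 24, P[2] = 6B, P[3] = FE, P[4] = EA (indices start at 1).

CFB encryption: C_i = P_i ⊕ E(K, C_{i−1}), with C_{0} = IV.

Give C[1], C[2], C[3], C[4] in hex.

C[1] = 83, C[2] = 27, C[3] = 16, C[4] = 33

C[1]: E(K, 68) = A7; 24 ⊕ A7 = 83.
C[2]: E(K, 83) = 4C; 6B ⊕ 4C = 27.
C[3]: E(K, 27) = E8; FE ⊕ E8 = 16.
C[4]: E(K, 16) = D9; EA ⊕ D9 = 33.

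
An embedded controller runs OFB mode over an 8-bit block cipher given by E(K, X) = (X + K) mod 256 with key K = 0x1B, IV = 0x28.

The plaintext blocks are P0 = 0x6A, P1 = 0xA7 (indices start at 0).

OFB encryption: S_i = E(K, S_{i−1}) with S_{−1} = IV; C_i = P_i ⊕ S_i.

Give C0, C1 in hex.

C0: S = E(K, 0x28) = 0x43; 0x6A ⊕ 0x43 = 0x29.
C1: S = E(K, 0x43) = 0x5E; 0xA7 ⊕ 0x5E = 0xF9.

C0 = 0x29, C1 = 0xF9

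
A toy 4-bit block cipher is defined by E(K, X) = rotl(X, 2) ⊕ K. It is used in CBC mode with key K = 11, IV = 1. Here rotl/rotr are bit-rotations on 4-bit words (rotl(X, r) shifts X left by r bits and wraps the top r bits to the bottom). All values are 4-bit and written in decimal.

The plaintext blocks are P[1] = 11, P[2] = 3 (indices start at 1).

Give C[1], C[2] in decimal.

C[1] = 1, C[2] = 3

CBC encryption: C_i = E(K, P_i ⊕ C_{i−1}), with C_{0} = IV.
C[1]: P[1] ⊕ 1 = 10; E(K, 10) = 1.
C[2]: P[2] ⊕ 1 = 2; E(K, 2) = 3.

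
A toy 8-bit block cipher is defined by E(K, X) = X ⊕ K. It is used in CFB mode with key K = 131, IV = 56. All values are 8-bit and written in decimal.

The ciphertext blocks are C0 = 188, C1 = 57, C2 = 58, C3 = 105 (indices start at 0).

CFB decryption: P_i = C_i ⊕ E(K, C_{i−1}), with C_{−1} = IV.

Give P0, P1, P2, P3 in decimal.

P0 = 7, P1 = 6, P2 = 128, P3 = 208

P0: E(K, 56) = 187; 188 ⊕ 187 = 7.
P1: E(K, 188) = 63; 57 ⊕ 63 = 6.
P2: E(K, 57) = 186; 58 ⊕ 186 = 128.
P3: E(K, 58) = 185; 105 ⊕ 185 = 208.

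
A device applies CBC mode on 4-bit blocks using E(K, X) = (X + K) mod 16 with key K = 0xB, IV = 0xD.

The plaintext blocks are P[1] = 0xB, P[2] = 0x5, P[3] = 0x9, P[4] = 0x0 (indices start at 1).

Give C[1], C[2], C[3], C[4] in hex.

C[1] = 0x1, C[2] = 0xF, C[3] = 0x1, C[4] = 0xC

CBC encryption: C_i = E(K, P_i ⊕ C_{i−1}), with C_{0} = IV.
C[1]: P[1] ⊕ 0xD = 0x6; E(K, 0x6) = 0x1.
C[2]: P[2] ⊕ 0x1 = 0x4; E(K, 0x4) = 0xF.
C[3]: P[3] ⊕ 0xF = 0x6; E(K, 0x6) = 0x1.
C[4]: P[4] ⊕ 0x1 = 0x1; E(K, 0x1) = 0xC.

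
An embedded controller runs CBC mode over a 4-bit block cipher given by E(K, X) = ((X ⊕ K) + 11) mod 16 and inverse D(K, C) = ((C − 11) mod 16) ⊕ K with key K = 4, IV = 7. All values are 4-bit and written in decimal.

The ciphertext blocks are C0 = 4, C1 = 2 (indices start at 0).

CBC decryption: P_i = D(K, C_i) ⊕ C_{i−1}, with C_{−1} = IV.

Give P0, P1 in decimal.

P0: D(K, 4) = 13; 13 ⊕ 7 = 10.
P1: D(K, 2) = 3; 3 ⊕ 4 = 7.

P0 = 10, P1 = 7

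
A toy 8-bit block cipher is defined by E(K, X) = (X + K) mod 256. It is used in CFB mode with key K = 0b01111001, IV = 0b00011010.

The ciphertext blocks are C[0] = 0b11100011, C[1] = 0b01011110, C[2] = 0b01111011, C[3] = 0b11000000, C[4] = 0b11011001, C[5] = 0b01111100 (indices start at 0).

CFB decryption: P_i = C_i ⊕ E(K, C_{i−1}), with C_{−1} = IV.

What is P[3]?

P[3]: E(K, 0b01111011) = 0b11110100; 0b11000000 ⊕ 0b11110100 = 0b00110100.

P[3] = 0b00110100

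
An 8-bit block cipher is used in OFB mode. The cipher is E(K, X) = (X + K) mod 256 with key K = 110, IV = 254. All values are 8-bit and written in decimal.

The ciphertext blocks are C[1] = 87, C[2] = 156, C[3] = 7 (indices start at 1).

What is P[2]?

P[2] = 70

OFB decryption: S_i = E(K, S_{i−1}) with S_{0} = IV; P_i = C_i ⊕ S_i.
P[1]: S = E(K, 254) = 108; 87 ⊕ 108 = 59.
P[2]: S = E(K, 108) = 218; 156 ⊕ 218 = 70.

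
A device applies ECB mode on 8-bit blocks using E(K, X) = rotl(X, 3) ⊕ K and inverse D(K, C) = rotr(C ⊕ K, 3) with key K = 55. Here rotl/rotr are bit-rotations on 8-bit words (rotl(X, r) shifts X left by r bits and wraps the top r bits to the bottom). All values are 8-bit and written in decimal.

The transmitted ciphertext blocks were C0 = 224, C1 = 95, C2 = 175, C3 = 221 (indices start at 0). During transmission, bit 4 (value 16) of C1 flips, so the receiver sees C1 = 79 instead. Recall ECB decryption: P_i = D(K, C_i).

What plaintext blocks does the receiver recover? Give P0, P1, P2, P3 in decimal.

Only C1 changed, to 79. In ECB, a change in C_i affects only P_i. Decrypting the received ciphertext:
P0: D(K, 224) = 250.
P1: D(K, 79) = 15.
P2: D(K, 175) = 19.
P3: D(K, 221) = 93.
Blocks that differ from the original plaintext: P1.

P0 = 250, P1 = 15, P2 = 19, P3 = 93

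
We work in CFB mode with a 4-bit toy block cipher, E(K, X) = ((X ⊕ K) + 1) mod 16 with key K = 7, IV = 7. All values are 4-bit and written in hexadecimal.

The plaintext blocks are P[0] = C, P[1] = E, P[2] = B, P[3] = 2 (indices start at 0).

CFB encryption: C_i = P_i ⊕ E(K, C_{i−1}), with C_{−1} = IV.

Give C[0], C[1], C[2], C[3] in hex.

C[0]: E(K, 7) = 1; C ⊕ 1 = D.
C[1]: E(K, D) = B; E ⊕ B = 5.
C[2]: E(K, 5) = 3; B ⊕ 3 = 8.
C[3]: E(K, 8) = 0; 2 ⊕ 0 = 2.

C[0] = D, C[1] = 5, C[2] = 8, C[3] = 2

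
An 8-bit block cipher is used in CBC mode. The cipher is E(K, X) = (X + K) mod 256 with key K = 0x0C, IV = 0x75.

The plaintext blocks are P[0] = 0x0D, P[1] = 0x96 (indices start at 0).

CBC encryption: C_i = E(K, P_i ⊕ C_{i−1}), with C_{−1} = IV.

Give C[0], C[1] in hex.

C[0]: P[0] ⊕ 0x75 = 0x78; E(K, 0x78) = 0x84.
C[1]: P[1] ⊕ 0x84 = 0x12; E(K, 0x12) = 0x1E.

C[0] = 0x84, C[1] = 0x1E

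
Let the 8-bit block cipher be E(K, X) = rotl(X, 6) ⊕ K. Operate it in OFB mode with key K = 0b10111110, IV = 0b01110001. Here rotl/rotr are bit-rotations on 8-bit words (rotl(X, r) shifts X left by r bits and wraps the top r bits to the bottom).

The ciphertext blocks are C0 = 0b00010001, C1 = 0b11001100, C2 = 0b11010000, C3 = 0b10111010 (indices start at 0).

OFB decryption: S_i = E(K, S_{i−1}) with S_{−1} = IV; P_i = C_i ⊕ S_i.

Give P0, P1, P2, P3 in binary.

P0: S = E(K, 0b01110001) = 0b11100010; 0b00010001 ⊕ 0b11100010 = 0b11110011.
P1: S = E(K, 0b11100010) = 0b00000110; 0b11001100 ⊕ 0b00000110 = 0b11001010.
P2: S = E(K, 0b00000110) = 0b00111111; 0b11010000 ⊕ 0b00111111 = 0b11101111.
P3: S = E(K, 0b00111111) = 0b01110001; 0b10111010 ⊕ 0b01110001 = 0b11001011.

P0 = 0b11110011, P1 = 0b11001010, P2 = 0b11101111, P3 = 0b11001011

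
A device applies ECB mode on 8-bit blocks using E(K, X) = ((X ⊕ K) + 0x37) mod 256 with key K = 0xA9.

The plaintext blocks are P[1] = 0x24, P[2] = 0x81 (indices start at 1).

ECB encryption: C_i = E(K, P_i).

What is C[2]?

C[2] = 0x5F

C[2]: E(K, 0x81) = 0x5F.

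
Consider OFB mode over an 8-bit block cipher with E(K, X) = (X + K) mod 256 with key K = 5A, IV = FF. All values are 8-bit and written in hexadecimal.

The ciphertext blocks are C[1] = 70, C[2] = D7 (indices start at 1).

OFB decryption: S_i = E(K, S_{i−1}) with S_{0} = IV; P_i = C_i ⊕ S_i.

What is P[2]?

P[2] = 64

P[1]: S = E(K, FF) = 59; 70 ⊕ 59 = 29.
P[2]: S = E(K, 59) = B3; D7 ⊕ B3 = 64.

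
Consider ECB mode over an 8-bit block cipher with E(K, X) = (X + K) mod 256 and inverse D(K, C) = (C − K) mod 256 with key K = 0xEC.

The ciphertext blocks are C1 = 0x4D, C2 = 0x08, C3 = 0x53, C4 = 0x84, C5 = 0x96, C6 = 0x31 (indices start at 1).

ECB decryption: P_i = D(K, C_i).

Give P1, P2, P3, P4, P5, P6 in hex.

P1 = 0x61, P2 = 0x1C, P3 = 0x67, P4 = 0x98, P5 = 0xAA, P6 = 0x45

P1: D(K, 0x4D) = 0x61.
P2: D(K, 0x08) = 0x1C.
P3: D(K, 0x53) = 0x67.
P4: D(K, 0x84) = 0x98.
P5: D(K, 0x96) = 0xAA.
P6: D(K, 0x31) = 0x45.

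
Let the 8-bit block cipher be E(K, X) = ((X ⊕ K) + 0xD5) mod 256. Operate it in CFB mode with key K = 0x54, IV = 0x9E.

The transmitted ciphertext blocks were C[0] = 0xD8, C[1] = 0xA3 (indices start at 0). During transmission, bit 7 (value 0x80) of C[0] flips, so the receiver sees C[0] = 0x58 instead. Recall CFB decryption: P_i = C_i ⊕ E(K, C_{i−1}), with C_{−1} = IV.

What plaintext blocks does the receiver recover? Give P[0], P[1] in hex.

Only C[0] changed, to 0x58. In CFB, a change in C_i flips the same bit in P_i and garbles P_{i+1}. Decrypting the received ciphertext:
P[0]: E(K, 0x9E) = 0x9F; 0x58 ⊕ 0x9F = 0xC7.
P[1]: E(K, 0x58) = 0xE1; 0xA3 ⊕ 0xE1 = 0x42.
Blocks that differ from the original plaintext: P[0], P[1].

P[0] = 0xC7, P[1] = 0x42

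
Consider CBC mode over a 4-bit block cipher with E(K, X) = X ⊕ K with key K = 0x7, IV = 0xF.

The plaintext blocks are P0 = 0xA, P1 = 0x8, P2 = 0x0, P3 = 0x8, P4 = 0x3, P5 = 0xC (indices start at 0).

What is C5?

C5 = 0xA

CBC encryption: C_i = E(K, P_i ⊕ C_{i−1}), with C_{−1} = IV.
C0: P0 ⊕ 0xF = 0x5; E(K, 0x5) = 0x2.
C1: P1 ⊕ 0x2 = 0xA; E(K, 0xA) = 0xD.
C2: P2 ⊕ 0xD = 0xD; E(K, 0xD) = 0xA.
C3: P3 ⊕ 0xA = 0x2; E(K, 0x2) = 0x5.
C4: P4 ⊕ 0x5 = 0x6; E(K, 0x6) = 0x1.
C5: P5 ⊕ 0x1 = 0xD; E(K, 0xD) = 0xA.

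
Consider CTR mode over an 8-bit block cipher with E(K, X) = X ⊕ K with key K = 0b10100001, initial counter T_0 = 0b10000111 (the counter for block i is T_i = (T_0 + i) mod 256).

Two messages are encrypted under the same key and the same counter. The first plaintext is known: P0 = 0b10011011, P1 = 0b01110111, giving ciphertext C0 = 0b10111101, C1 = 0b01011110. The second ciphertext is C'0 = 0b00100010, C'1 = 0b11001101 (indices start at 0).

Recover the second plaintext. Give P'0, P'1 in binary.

P'0 = 0b00000100, P'1 = 0b11100100

In CTR with a reused counter, both messages share the same keystream S_i, so C_i ⊕ C'_i = P_i ⊕ P'_i and thus P'_i = P_i ⊕ C_i ⊕ C'_i.
P'0: 0b10011011 ⊕ 0b10111101 ⊕ 0b00100010 = 0b00000100.
P'1: 0b01110111 ⊕ 0b01011110 ⊕ 0b11001101 = 0b11100100.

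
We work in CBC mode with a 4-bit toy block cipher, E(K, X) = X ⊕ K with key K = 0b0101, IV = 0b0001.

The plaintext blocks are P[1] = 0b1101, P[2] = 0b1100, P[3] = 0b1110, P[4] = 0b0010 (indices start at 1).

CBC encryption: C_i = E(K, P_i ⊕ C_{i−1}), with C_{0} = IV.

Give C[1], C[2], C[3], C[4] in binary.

C[1]: P[1] ⊕ 0b0001 = 0b1100; E(K, 0b1100) = 0b1001.
C[2]: P[2] ⊕ 0b1001 = 0b0101; E(K, 0b0101) = 0b0000.
C[3]: P[3] ⊕ 0b0000 = 0b1110; E(K, 0b1110) = 0b1011.
C[4]: P[4] ⊕ 0b1011 = 0b1001; E(K, 0b1001) = 0b1100.

C[1] = 0b1001, C[2] = 0b0000, C[3] = 0b1011, C[4] = 0b1100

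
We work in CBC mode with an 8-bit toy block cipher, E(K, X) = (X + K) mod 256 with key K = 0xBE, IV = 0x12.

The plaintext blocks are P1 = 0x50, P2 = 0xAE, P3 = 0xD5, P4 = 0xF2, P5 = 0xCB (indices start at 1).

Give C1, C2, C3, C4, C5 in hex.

CBC encryption: C_i = E(K, P_i ⊕ C_{i−1}), with C_{0} = IV.
C1: P1 ⊕ 0x12 = 0x42; E(K, 0x42) = 0x00.
C2: P2 ⊕ 0x00 = 0xAE; E(K, 0xAE) = 0x6C.
C3: P3 ⊕ 0x6C = 0xB9; E(K, 0xB9) = 0x77.
C4: P4 ⊕ 0x77 = 0x85; E(K, 0x85) = 0x43.
C5: P5 ⊕ 0x43 = 0x88; E(K, 0x88) = 0x46.

C1 = 0x00, C2 = 0x6C, C3 = 0x77, C4 = 0x43, C5 = 0x46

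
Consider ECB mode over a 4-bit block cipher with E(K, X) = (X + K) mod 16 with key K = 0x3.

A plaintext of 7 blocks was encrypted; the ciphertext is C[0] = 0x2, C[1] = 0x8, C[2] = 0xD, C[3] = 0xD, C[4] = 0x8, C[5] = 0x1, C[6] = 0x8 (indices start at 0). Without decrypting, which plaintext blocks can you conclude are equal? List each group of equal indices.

P[1] = P[4] = P[6]; P[2] = P[3]

ECB encrypts each block independently with the same key, so equal ciphertext blocks imply equal plaintext blocks.
C[1] = C[4] = C[6] = 0x8, so P[1] = P[4] = P[6].
C[2] = C[3] = 0xD, so P[2] = P[3].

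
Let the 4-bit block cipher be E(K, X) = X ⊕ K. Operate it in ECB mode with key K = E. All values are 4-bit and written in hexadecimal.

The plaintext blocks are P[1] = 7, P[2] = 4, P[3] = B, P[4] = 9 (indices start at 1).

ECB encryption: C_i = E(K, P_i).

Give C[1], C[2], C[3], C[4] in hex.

C[1] = 9, C[2] = A, C[3] = 5, C[4] = 7

C[1]: E(K, 7) = 9.
C[2]: E(K, 4) = A.
C[3]: E(K, B) = 5.
C[4]: E(K, 9) = 7.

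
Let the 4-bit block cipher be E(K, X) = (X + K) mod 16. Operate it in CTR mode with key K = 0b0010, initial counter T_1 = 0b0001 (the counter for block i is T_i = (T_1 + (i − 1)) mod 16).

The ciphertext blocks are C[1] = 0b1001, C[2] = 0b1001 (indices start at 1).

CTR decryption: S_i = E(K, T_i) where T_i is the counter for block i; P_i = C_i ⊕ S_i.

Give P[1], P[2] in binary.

P[1]: T = 0b0001, S = E(K, T) = 0b0011; 0b1001 ⊕ 0b0011 = 0b1010.
P[2]: T = 0b0010, S = E(K, T) = 0b0100; 0b1001 ⊕ 0b0100 = 0b1101.

P[1] = 0b1010, P[2] = 0b1101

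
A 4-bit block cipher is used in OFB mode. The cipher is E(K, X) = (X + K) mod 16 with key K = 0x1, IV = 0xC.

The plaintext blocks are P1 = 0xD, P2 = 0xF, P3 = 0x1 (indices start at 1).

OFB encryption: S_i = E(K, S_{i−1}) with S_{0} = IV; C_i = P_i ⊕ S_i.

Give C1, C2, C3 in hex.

C1 = 0x0, C2 = 0x1, C3 = 0xE

C1: S = E(K, 0xC) = 0xD; 0xD ⊕ 0xD = 0x0.
C2: S = E(K, 0xD) = 0xE; 0xF ⊕ 0xE = 0x1.
C3: S = E(K, 0xE) = 0xF; 0x1 ⊕ 0xF = 0xE.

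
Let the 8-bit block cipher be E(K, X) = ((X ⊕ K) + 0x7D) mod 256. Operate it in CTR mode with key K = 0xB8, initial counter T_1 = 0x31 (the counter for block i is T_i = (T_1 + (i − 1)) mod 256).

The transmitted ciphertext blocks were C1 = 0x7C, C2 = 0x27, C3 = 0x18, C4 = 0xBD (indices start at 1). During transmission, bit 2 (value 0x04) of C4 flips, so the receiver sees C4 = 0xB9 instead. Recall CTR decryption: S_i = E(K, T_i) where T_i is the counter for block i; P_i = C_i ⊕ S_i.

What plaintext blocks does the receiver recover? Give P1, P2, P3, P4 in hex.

P1 = 0x7A, P2 = 0x20, P3 = 0x10, P4 = 0xB0

Only C4 changed, to 0xB9. In CTR, a change in C_i flips the same bit in P_i only; the keystream is unaffected. Decrypting the received ciphertext:
P1: T = 0x31, S = E(K, T) = 0x06; 0x7C ⊕ 0x06 = 0x7A.
P2: T = 0x32, S = E(K, T) = 0x07; 0x27 ⊕ 0x07 = 0x20.
P3: T = 0x33, S = E(K, T) = 0x08; 0x18 ⊕ 0x08 = 0x10.
P4: T = 0x34, S = E(K, T) = 0x09; 0xB9 ⊕ 0x09 = 0xB0.
Blocks that differ from the original plaintext: P4.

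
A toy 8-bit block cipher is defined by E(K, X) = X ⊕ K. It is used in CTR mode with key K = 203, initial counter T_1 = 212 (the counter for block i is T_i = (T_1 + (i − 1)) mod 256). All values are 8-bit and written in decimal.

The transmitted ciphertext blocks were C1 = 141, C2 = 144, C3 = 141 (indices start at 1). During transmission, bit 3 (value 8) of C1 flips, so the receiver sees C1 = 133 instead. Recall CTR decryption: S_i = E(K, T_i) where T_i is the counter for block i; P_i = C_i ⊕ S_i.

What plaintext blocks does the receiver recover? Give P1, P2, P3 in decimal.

P1 = 154, P2 = 142, P3 = 144

Only C1 changed, to 133. In CTR, a change in C_i flips the same bit in P_i only; the keystream is unaffected. Decrypting the received ciphertext:
P1: T = 212, S = E(K, T) = 31; 133 ⊕ 31 = 154.
P2: T = 213, S = E(K, T) = 30; 144 ⊕ 30 = 142.
P3: T = 214, S = E(K, T) = 29; 141 ⊕ 29 = 144.
Blocks that differ from the original plaintext: P1.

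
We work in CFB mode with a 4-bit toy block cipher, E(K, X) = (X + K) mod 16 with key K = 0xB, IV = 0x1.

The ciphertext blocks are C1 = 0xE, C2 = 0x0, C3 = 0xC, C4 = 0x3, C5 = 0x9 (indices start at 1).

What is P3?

CFB decryption: P_i = C_i ⊕ E(K, C_{i−1}), with C_{0} = IV.
P3: E(K, 0x0) = 0xB; 0xC ⊕ 0xB = 0x7.

P3 = 0x7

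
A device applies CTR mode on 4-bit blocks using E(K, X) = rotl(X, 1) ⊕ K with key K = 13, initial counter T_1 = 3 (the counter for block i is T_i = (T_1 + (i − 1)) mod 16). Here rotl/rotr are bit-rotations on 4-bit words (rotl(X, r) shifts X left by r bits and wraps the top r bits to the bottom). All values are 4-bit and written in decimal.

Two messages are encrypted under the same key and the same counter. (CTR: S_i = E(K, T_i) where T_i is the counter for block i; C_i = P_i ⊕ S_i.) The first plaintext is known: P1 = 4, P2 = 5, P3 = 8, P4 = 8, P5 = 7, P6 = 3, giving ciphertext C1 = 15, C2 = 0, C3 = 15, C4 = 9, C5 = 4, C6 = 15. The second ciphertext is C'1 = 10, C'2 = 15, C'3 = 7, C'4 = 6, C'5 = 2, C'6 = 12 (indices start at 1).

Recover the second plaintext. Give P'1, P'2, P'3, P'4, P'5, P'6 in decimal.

P'1 = 1, P'2 = 10, P'3 = 0, P'4 = 7, P'5 = 1, P'6 = 0

In CTR with a reused counter, both messages share the same keystream S_i, so C_i ⊕ C'_i = P_i ⊕ P'_i and thus P'_i = P_i ⊕ C_i ⊕ C'_i.
P'1: 4 ⊕ 15 ⊕ 10 = 1.
P'2: 5 ⊕ 0 ⊕ 15 = 10.
P'3: 8 ⊕ 15 ⊕ 7 = 0.
P'4: 8 ⊕ 9 ⊕ 6 = 7.
P'5: 7 ⊕ 4 ⊕ 2 = 1.
P'6: 3 ⊕ 15 ⊕ 12 = 0.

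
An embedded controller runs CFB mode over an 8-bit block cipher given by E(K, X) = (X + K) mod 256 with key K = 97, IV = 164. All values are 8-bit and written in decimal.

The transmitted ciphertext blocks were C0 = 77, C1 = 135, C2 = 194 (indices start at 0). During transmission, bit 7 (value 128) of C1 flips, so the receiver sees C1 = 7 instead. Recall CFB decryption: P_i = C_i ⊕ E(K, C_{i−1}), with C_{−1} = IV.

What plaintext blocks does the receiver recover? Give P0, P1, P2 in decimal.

Only C1 changed, to 7. In CFB, a change in C_i flips the same bit in P_i and garbles P_{i+1}. Decrypting the received ciphertext:
P0: E(K, 164) = 5; 77 ⊕ 5 = 72.
P1: E(K, 77) = 174; 7 ⊕ 174 = 169.
P2: E(K, 7) = 104; 194 ⊕ 104 = 170.
Blocks that differ from the original plaintext: P1, P2.

P0 = 72, P1 = 169, P2 = 170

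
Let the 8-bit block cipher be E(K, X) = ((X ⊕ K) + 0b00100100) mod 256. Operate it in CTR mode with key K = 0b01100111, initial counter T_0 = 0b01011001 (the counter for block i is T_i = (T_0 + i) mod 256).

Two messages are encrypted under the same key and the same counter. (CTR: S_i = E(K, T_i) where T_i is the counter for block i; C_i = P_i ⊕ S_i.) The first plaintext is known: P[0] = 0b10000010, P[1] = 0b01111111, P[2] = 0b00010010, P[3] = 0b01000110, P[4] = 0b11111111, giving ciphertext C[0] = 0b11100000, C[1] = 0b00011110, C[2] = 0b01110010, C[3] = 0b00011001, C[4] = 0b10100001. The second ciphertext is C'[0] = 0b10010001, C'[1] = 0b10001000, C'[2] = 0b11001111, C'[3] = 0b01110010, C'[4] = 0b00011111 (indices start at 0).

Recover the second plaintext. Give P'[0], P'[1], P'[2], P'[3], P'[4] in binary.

In CTR with a reused counter, both messages share the same keystream S_i, so C_i ⊕ C'_i = P_i ⊕ P'_i and thus P'_i = P_i ⊕ C_i ⊕ C'_i.
P'[0]: 0b10000010 ⊕ 0b11100000 ⊕ 0b10010001 = 0b11110011.
P'[1]: 0b01111111 ⊕ 0b00011110 ⊕ 0b10001000 = 0b11101001.
P'[2]: 0b00010010 ⊕ 0b01110010 ⊕ 0b11001111 = 0b10101111.
P'[3]: 0b01000110 ⊕ 0b00011001 ⊕ 0b01110010 = 0b00101101.
P'[4]: 0b11111111 ⊕ 0b10100001 ⊕ 0b00011111 = 0b01000001.

P'[0] = 0b11110011, P'[1] = 0b11101001, P'[2] = 0b10101111, P'[3] = 0b00101101, P'[4] = 0b01000001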